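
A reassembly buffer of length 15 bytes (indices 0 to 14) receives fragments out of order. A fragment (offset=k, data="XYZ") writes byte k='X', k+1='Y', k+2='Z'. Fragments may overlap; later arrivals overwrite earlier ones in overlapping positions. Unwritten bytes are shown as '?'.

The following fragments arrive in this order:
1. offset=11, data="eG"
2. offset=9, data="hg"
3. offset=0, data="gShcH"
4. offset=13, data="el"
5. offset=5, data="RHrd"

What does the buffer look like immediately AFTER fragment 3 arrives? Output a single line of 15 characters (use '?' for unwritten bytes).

Answer: gShcH????hgeG??

Derivation:
Fragment 1: offset=11 data="eG" -> buffer=???????????eG??
Fragment 2: offset=9 data="hg" -> buffer=?????????hgeG??
Fragment 3: offset=0 data="gShcH" -> buffer=gShcH????hgeG??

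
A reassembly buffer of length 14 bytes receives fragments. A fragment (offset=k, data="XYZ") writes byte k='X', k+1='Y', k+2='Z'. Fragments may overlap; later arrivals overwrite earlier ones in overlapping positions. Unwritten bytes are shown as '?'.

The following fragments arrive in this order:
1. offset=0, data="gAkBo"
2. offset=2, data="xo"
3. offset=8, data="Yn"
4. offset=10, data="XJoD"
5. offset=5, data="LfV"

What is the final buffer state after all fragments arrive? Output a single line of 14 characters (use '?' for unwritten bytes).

Answer: gAxooLfVYnXJoD

Derivation:
Fragment 1: offset=0 data="gAkBo" -> buffer=gAkBo?????????
Fragment 2: offset=2 data="xo" -> buffer=gAxoo?????????
Fragment 3: offset=8 data="Yn" -> buffer=gAxoo???Yn????
Fragment 4: offset=10 data="XJoD" -> buffer=gAxoo???YnXJoD
Fragment 5: offset=5 data="LfV" -> buffer=gAxooLfVYnXJoD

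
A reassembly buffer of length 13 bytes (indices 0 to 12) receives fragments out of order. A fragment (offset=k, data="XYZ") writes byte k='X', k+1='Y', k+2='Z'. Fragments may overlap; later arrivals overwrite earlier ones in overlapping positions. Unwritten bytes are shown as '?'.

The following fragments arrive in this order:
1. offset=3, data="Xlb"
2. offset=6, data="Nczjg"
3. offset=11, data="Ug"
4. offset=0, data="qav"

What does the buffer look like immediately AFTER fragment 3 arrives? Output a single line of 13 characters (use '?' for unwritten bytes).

Answer: ???XlbNczjgUg

Derivation:
Fragment 1: offset=3 data="Xlb" -> buffer=???Xlb???????
Fragment 2: offset=6 data="Nczjg" -> buffer=???XlbNczjg??
Fragment 3: offset=11 data="Ug" -> buffer=???XlbNczjgUg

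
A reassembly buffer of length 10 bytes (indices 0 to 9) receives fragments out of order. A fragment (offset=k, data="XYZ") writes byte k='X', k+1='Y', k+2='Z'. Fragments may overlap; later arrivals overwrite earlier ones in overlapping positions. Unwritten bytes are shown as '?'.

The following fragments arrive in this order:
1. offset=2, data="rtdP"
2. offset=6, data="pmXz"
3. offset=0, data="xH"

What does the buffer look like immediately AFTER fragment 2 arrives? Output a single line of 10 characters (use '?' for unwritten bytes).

Answer: ??rtdPpmXz

Derivation:
Fragment 1: offset=2 data="rtdP" -> buffer=??rtdP????
Fragment 2: offset=6 data="pmXz" -> buffer=??rtdPpmXz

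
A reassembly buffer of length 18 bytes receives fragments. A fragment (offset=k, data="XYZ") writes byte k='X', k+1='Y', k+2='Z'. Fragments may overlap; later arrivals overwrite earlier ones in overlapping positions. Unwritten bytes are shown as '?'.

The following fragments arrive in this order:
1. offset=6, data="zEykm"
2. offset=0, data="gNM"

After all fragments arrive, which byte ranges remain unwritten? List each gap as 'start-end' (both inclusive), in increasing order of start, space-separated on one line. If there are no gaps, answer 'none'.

Answer: 3-5 11-17

Derivation:
Fragment 1: offset=6 len=5
Fragment 2: offset=0 len=3
Gaps: 3-5 11-17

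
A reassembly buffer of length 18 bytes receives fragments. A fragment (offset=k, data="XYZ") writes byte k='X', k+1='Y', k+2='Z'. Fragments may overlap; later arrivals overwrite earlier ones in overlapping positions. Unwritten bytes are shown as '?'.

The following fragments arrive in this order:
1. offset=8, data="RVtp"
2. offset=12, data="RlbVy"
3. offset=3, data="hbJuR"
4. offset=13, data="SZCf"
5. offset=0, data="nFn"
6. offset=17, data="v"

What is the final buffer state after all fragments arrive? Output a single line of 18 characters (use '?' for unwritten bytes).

Fragment 1: offset=8 data="RVtp" -> buffer=????????RVtp??????
Fragment 2: offset=12 data="RlbVy" -> buffer=????????RVtpRlbVy?
Fragment 3: offset=3 data="hbJuR" -> buffer=???hbJuRRVtpRlbVy?
Fragment 4: offset=13 data="SZCf" -> buffer=???hbJuRRVtpRSZCf?
Fragment 5: offset=0 data="nFn" -> buffer=nFnhbJuRRVtpRSZCf?
Fragment 6: offset=17 data="v" -> buffer=nFnhbJuRRVtpRSZCfv

Answer: nFnhbJuRRVtpRSZCfv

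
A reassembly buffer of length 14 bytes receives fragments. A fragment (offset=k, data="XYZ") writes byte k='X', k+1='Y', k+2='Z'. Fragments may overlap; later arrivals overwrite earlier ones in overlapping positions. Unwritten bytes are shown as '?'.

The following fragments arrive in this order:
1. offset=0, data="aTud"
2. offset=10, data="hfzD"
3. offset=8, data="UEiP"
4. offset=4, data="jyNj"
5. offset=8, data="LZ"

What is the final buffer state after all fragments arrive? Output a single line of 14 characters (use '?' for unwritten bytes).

Answer: aTudjyNjLZiPzD

Derivation:
Fragment 1: offset=0 data="aTud" -> buffer=aTud??????????
Fragment 2: offset=10 data="hfzD" -> buffer=aTud??????hfzD
Fragment 3: offset=8 data="UEiP" -> buffer=aTud????UEiPzD
Fragment 4: offset=4 data="jyNj" -> buffer=aTudjyNjUEiPzD
Fragment 5: offset=8 data="LZ" -> buffer=aTudjyNjLZiPzD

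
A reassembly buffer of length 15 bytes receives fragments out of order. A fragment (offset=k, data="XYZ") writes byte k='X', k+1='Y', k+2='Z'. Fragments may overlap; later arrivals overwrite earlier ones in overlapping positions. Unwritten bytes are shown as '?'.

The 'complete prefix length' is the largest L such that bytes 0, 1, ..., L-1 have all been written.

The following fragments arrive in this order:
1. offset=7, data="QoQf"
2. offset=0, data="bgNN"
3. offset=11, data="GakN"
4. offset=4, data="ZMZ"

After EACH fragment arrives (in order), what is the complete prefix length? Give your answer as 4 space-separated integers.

Fragment 1: offset=7 data="QoQf" -> buffer=???????QoQf???? -> prefix_len=0
Fragment 2: offset=0 data="bgNN" -> buffer=bgNN???QoQf???? -> prefix_len=4
Fragment 3: offset=11 data="GakN" -> buffer=bgNN???QoQfGakN -> prefix_len=4
Fragment 4: offset=4 data="ZMZ" -> buffer=bgNNZMZQoQfGakN -> prefix_len=15

Answer: 0 4 4 15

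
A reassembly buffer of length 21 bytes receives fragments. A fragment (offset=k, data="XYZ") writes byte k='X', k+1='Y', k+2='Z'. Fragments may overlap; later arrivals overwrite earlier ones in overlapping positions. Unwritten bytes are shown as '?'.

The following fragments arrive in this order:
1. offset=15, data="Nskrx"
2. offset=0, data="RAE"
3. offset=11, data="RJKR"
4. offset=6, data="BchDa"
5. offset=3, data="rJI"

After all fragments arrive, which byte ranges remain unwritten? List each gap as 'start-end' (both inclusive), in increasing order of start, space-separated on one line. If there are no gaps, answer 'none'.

Answer: 20-20

Derivation:
Fragment 1: offset=15 len=5
Fragment 2: offset=0 len=3
Fragment 3: offset=11 len=4
Fragment 4: offset=6 len=5
Fragment 5: offset=3 len=3
Gaps: 20-20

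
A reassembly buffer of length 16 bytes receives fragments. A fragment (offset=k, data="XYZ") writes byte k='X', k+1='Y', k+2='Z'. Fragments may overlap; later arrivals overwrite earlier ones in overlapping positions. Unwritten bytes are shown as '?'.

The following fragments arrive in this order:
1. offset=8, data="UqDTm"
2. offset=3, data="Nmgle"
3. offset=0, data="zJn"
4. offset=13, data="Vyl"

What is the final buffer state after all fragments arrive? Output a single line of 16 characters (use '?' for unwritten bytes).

Fragment 1: offset=8 data="UqDTm" -> buffer=????????UqDTm???
Fragment 2: offset=3 data="Nmgle" -> buffer=???NmgleUqDTm???
Fragment 3: offset=0 data="zJn" -> buffer=zJnNmgleUqDTm???
Fragment 4: offset=13 data="Vyl" -> buffer=zJnNmgleUqDTmVyl

Answer: zJnNmgleUqDTmVyl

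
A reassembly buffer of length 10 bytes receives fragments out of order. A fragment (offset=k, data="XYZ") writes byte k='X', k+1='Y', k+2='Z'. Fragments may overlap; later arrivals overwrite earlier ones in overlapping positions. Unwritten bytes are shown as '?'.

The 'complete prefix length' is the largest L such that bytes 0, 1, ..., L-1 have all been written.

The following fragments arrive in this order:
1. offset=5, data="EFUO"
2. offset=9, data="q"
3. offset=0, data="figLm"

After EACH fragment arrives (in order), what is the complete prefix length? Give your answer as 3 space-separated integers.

Fragment 1: offset=5 data="EFUO" -> buffer=?????EFUO? -> prefix_len=0
Fragment 2: offset=9 data="q" -> buffer=?????EFUOq -> prefix_len=0
Fragment 3: offset=0 data="figLm" -> buffer=figLmEFUOq -> prefix_len=10

Answer: 0 0 10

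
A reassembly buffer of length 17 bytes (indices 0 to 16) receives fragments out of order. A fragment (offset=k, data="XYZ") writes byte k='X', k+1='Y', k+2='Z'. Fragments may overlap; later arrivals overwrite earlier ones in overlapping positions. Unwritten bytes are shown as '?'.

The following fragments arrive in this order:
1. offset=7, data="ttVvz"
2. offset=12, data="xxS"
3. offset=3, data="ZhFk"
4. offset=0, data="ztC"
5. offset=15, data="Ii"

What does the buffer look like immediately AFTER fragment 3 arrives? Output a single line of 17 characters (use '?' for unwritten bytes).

Fragment 1: offset=7 data="ttVvz" -> buffer=???????ttVvz?????
Fragment 2: offset=12 data="xxS" -> buffer=???????ttVvzxxS??
Fragment 3: offset=3 data="ZhFk" -> buffer=???ZhFkttVvzxxS??

Answer: ???ZhFkttVvzxxS??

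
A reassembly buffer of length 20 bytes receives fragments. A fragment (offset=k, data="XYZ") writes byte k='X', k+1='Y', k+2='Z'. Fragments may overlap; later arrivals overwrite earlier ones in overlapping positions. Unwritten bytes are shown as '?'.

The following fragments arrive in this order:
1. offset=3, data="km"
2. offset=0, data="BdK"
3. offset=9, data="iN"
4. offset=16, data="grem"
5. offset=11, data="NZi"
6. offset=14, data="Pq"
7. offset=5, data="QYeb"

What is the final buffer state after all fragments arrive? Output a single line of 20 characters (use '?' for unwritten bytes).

Fragment 1: offset=3 data="km" -> buffer=???km???????????????
Fragment 2: offset=0 data="BdK" -> buffer=BdKkm???????????????
Fragment 3: offset=9 data="iN" -> buffer=BdKkm????iN?????????
Fragment 4: offset=16 data="grem" -> buffer=BdKkm????iN?????grem
Fragment 5: offset=11 data="NZi" -> buffer=BdKkm????iNNZi??grem
Fragment 6: offset=14 data="Pq" -> buffer=BdKkm????iNNZiPqgrem
Fragment 7: offset=5 data="QYeb" -> buffer=BdKkmQYebiNNZiPqgrem

Answer: BdKkmQYebiNNZiPqgrem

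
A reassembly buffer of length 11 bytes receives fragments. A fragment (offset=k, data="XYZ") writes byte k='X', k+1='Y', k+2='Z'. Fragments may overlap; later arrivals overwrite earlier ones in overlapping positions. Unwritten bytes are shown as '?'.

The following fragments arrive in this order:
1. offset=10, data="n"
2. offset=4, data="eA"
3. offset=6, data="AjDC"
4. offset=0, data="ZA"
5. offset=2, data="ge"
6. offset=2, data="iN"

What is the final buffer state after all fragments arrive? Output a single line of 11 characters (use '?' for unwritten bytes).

Answer: ZAiNeAAjDCn

Derivation:
Fragment 1: offset=10 data="n" -> buffer=??????????n
Fragment 2: offset=4 data="eA" -> buffer=????eA????n
Fragment 3: offset=6 data="AjDC" -> buffer=????eAAjDCn
Fragment 4: offset=0 data="ZA" -> buffer=ZA??eAAjDCn
Fragment 5: offset=2 data="ge" -> buffer=ZAgeeAAjDCn
Fragment 6: offset=2 data="iN" -> buffer=ZAiNeAAjDCn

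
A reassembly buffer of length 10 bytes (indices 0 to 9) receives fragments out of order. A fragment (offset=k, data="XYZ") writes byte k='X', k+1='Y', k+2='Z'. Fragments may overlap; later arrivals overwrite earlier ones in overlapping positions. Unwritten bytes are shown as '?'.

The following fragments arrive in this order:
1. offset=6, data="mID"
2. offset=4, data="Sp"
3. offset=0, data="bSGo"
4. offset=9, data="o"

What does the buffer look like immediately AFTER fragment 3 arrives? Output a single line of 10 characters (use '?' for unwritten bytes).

Fragment 1: offset=6 data="mID" -> buffer=??????mID?
Fragment 2: offset=4 data="Sp" -> buffer=????SpmID?
Fragment 3: offset=0 data="bSGo" -> buffer=bSGoSpmID?

Answer: bSGoSpmID?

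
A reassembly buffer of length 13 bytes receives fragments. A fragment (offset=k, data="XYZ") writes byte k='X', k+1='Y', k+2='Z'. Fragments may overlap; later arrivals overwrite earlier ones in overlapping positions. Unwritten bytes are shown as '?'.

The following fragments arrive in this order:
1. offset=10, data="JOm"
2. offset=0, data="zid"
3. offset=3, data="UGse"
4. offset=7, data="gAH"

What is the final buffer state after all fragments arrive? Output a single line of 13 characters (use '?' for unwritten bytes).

Answer: zidUGsegAHJOm

Derivation:
Fragment 1: offset=10 data="JOm" -> buffer=??????????JOm
Fragment 2: offset=0 data="zid" -> buffer=zid???????JOm
Fragment 3: offset=3 data="UGse" -> buffer=zidUGse???JOm
Fragment 4: offset=7 data="gAH" -> buffer=zidUGsegAHJOm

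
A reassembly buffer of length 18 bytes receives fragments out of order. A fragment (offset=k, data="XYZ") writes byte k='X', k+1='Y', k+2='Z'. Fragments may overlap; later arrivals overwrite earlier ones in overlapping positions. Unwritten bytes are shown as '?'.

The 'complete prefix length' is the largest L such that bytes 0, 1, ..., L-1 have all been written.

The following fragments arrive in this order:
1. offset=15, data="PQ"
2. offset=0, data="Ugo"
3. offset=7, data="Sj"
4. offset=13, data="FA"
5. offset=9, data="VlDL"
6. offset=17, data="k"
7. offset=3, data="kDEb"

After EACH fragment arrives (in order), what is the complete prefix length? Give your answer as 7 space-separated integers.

Answer: 0 3 3 3 3 3 18

Derivation:
Fragment 1: offset=15 data="PQ" -> buffer=???????????????PQ? -> prefix_len=0
Fragment 2: offset=0 data="Ugo" -> buffer=Ugo????????????PQ? -> prefix_len=3
Fragment 3: offset=7 data="Sj" -> buffer=Ugo????Sj??????PQ? -> prefix_len=3
Fragment 4: offset=13 data="FA" -> buffer=Ugo????Sj????FAPQ? -> prefix_len=3
Fragment 5: offset=9 data="VlDL" -> buffer=Ugo????SjVlDLFAPQ? -> prefix_len=3
Fragment 6: offset=17 data="k" -> buffer=Ugo????SjVlDLFAPQk -> prefix_len=3
Fragment 7: offset=3 data="kDEb" -> buffer=UgokDEbSjVlDLFAPQk -> prefix_len=18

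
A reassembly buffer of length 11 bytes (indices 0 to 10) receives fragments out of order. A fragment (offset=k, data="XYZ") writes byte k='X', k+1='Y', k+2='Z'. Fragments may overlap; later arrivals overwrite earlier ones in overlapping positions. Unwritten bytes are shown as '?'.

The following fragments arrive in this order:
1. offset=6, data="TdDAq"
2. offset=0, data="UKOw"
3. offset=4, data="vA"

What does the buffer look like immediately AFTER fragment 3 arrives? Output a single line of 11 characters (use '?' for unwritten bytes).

Answer: UKOwvATdDAq

Derivation:
Fragment 1: offset=6 data="TdDAq" -> buffer=??????TdDAq
Fragment 2: offset=0 data="UKOw" -> buffer=UKOw??TdDAq
Fragment 3: offset=4 data="vA" -> buffer=UKOwvATdDAq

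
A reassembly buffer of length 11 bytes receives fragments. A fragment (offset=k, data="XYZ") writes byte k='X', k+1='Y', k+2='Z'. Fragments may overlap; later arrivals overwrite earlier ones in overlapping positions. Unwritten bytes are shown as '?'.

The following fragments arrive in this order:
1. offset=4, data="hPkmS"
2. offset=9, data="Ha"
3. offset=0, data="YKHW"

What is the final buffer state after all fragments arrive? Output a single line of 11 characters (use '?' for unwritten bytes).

Answer: YKHWhPkmSHa

Derivation:
Fragment 1: offset=4 data="hPkmS" -> buffer=????hPkmS??
Fragment 2: offset=9 data="Ha" -> buffer=????hPkmSHa
Fragment 3: offset=0 data="YKHW" -> buffer=YKHWhPkmSHa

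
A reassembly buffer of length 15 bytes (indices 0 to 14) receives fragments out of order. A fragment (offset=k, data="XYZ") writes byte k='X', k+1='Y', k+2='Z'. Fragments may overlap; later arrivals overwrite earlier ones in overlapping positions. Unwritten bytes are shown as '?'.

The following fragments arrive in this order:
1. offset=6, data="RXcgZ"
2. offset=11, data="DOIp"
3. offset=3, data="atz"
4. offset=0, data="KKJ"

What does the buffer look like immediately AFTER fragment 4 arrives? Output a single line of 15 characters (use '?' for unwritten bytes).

Answer: KKJatzRXcgZDOIp

Derivation:
Fragment 1: offset=6 data="RXcgZ" -> buffer=??????RXcgZ????
Fragment 2: offset=11 data="DOIp" -> buffer=??????RXcgZDOIp
Fragment 3: offset=3 data="atz" -> buffer=???atzRXcgZDOIp
Fragment 4: offset=0 data="KKJ" -> buffer=KKJatzRXcgZDOIp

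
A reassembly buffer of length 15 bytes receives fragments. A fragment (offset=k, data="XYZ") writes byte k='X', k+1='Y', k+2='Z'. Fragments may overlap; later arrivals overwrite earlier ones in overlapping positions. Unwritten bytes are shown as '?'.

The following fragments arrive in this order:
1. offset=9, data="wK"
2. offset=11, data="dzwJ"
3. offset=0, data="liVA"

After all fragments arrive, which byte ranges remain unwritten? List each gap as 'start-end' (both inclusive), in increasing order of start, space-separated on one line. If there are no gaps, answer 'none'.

Fragment 1: offset=9 len=2
Fragment 2: offset=11 len=4
Fragment 3: offset=0 len=4
Gaps: 4-8

Answer: 4-8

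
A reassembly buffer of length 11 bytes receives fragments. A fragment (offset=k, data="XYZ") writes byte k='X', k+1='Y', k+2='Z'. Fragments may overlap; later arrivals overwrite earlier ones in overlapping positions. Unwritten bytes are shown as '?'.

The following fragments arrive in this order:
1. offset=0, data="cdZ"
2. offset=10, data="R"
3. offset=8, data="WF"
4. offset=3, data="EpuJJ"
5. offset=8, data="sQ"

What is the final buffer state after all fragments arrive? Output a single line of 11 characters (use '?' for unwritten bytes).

Answer: cdZEpuJJsQR

Derivation:
Fragment 1: offset=0 data="cdZ" -> buffer=cdZ????????
Fragment 2: offset=10 data="R" -> buffer=cdZ???????R
Fragment 3: offset=8 data="WF" -> buffer=cdZ?????WFR
Fragment 4: offset=3 data="EpuJJ" -> buffer=cdZEpuJJWFR
Fragment 5: offset=8 data="sQ" -> buffer=cdZEpuJJsQR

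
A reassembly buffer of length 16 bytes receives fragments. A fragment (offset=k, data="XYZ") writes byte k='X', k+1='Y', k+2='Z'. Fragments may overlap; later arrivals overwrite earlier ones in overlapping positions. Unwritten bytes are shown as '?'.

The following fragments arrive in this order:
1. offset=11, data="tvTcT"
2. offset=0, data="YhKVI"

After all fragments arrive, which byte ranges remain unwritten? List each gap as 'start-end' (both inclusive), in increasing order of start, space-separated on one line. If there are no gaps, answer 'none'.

Answer: 5-10

Derivation:
Fragment 1: offset=11 len=5
Fragment 2: offset=0 len=5
Gaps: 5-10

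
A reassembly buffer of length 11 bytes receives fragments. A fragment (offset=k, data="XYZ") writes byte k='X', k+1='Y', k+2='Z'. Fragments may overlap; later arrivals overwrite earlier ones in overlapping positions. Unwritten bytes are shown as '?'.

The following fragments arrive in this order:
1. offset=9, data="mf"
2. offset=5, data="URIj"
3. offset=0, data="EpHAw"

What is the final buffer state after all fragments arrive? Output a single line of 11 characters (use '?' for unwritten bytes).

Answer: EpHAwURIjmf

Derivation:
Fragment 1: offset=9 data="mf" -> buffer=?????????mf
Fragment 2: offset=5 data="URIj" -> buffer=?????URIjmf
Fragment 3: offset=0 data="EpHAw" -> buffer=EpHAwURIjmf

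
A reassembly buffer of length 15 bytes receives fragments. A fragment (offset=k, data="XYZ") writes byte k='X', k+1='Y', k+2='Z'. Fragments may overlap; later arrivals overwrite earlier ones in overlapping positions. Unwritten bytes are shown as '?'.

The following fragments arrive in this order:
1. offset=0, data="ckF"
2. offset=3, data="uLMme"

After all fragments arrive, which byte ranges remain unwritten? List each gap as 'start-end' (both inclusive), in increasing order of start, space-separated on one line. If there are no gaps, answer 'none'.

Answer: 8-14

Derivation:
Fragment 1: offset=0 len=3
Fragment 2: offset=3 len=5
Gaps: 8-14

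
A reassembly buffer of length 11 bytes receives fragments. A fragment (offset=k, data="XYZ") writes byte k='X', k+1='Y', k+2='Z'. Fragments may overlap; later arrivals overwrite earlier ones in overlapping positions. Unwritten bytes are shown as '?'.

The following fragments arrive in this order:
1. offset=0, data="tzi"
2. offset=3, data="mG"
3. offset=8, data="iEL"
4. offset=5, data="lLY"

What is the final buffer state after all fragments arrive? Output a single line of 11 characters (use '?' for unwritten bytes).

Answer: tzimGlLYiEL

Derivation:
Fragment 1: offset=0 data="tzi" -> buffer=tzi????????
Fragment 2: offset=3 data="mG" -> buffer=tzimG??????
Fragment 3: offset=8 data="iEL" -> buffer=tzimG???iEL
Fragment 4: offset=5 data="lLY" -> buffer=tzimGlLYiEL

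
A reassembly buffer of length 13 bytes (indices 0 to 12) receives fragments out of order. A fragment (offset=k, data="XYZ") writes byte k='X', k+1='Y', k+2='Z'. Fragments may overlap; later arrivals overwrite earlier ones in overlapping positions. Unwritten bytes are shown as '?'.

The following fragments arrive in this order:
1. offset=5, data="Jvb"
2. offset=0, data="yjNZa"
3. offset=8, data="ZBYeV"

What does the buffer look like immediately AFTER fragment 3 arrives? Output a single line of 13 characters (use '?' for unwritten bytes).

Answer: yjNZaJvbZBYeV

Derivation:
Fragment 1: offset=5 data="Jvb" -> buffer=?????Jvb?????
Fragment 2: offset=0 data="yjNZa" -> buffer=yjNZaJvb?????
Fragment 3: offset=8 data="ZBYeV" -> buffer=yjNZaJvbZBYeV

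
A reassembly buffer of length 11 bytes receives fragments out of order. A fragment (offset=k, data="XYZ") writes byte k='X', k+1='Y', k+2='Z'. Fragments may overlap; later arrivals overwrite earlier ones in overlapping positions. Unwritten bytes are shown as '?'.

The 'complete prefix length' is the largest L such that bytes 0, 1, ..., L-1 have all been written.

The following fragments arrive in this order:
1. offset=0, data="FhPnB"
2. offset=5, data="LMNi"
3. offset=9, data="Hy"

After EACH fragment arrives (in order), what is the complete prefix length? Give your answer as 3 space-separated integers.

Fragment 1: offset=0 data="FhPnB" -> buffer=FhPnB?????? -> prefix_len=5
Fragment 2: offset=5 data="LMNi" -> buffer=FhPnBLMNi?? -> prefix_len=9
Fragment 3: offset=9 data="Hy" -> buffer=FhPnBLMNiHy -> prefix_len=11

Answer: 5 9 11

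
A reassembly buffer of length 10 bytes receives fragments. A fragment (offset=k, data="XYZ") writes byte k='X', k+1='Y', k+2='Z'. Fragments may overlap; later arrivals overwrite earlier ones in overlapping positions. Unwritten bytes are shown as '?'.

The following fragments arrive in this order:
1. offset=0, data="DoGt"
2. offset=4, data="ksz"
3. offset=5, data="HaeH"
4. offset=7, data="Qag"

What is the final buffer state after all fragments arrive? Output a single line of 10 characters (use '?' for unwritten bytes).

Answer: DoGtkHaQag

Derivation:
Fragment 1: offset=0 data="DoGt" -> buffer=DoGt??????
Fragment 2: offset=4 data="ksz" -> buffer=DoGtksz???
Fragment 3: offset=5 data="HaeH" -> buffer=DoGtkHaeH?
Fragment 4: offset=7 data="Qag" -> buffer=DoGtkHaQag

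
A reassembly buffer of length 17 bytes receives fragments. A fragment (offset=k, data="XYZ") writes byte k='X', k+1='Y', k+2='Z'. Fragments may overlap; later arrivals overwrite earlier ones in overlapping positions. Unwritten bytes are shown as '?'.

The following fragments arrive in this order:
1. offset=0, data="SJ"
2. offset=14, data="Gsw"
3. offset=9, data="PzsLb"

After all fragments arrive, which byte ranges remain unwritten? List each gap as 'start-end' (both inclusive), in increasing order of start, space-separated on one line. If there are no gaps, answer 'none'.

Answer: 2-8

Derivation:
Fragment 1: offset=0 len=2
Fragment 2: offset=14 len=3
Fragment 3: offset=9 len=5
Gaps: 2-8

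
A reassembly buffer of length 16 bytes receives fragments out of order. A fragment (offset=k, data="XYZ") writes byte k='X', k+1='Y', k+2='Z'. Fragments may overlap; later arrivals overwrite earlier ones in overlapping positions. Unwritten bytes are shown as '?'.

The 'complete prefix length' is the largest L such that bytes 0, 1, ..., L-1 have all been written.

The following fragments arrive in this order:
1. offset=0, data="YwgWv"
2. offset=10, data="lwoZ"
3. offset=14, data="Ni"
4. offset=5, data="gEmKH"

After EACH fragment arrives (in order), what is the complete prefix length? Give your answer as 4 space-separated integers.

Answer: 5 5 5 16

Derivation:
Fragment 1: offset=0 data="YwgWv" -> buffer=YwgWv??????????? -> prefix_len=5
Fragment 2: offset=10 data="lwoZ" -> buffer=YwgWv?????lwoZ?? -> prefix_len=5
Fragment 3: offset=14 data="Ni" -> buffer=YwgWv?????lwoZNi -> prefix_len=5
Fragment 4: offset=5 data="gEmKH" -> buffer=YwgWvgEmKHlwoZNi -> prefix_len=16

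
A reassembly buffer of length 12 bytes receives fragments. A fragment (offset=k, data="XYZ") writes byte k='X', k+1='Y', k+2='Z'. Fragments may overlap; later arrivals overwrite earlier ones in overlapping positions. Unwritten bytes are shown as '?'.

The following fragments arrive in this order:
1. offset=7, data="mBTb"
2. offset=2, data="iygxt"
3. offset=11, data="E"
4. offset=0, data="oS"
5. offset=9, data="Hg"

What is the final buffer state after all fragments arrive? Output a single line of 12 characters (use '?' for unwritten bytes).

Answer: oSiygxtmBHgE

Derivation:
Fragment 1: offset=7 data="mBTb" -> buffer=???????mBTb?
Fragment 2: offset=2 data="iygxt" -> buffer=??iygxtmBTb?
Fragment 3: offset=11 data="E" -> buffer=??iygxtmBTbE
Fragment 4: offset=0 data="oS" -> buffer=oSiygxtmBTbE
Fragment 5: offset=9 data="Hg" -> buffer=oSiygxtmBHgE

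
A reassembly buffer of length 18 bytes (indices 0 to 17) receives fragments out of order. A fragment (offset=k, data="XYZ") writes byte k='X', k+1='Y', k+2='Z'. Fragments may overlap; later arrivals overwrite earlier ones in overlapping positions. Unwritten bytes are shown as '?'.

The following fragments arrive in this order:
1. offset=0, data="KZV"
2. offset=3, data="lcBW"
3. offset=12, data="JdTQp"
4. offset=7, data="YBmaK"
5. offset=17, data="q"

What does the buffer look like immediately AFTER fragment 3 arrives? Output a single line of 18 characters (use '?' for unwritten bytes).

Fragment 1: offset=0 data="KZV" -> buffer=KZV???????????????
Fragment 2: offset=3 data="lcBW" -> buffer=KZVlcBW???????????
Fragment 3: offset=12 data="JdTQp" -> buffer=KZVlcBW?????JdTQp?

Answer: KZVlcBW?????JdTQp?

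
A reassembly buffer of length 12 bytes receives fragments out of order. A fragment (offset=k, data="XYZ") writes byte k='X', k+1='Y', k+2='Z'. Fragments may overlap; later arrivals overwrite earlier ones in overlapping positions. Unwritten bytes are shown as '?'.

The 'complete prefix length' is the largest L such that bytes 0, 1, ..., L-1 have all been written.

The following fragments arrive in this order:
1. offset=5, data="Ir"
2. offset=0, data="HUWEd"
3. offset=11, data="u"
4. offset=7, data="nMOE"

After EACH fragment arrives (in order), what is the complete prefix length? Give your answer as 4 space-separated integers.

Fragment 1: offset=5 data="Ir" -> buffer=?????Ir????? -> prefix_len=0
Fragment 2: offset=0 data="HUWEd" -> buffer=HUWEdIr????? -> prefix_len=7
Fragment 3: offset=11 data="u" -> buffer=HUWEdIr????u -> prefix_len=7
Fragment 4: offset=7 data="nMOE" -> buffer=HUWEdIrnMOEu -> prefix_len=12

Answer: 0 7 7 12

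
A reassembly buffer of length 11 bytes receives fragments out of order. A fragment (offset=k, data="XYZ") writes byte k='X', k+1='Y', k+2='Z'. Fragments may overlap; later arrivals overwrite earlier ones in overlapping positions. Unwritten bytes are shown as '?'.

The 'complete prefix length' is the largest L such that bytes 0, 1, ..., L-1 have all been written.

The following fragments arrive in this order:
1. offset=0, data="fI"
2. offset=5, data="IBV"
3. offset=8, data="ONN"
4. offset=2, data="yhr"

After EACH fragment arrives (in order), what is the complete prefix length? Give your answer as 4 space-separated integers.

Fragment 1: offset=0 data="fI" -> buffer=fI????????? -> prefix_len=2
Fragment 2: offset=5 data="IBV" -> buffer=fI???IBV??? -> prefix_len=2
Fragment 3: offset=8 data="ONN" -> buffer=fI???IBVONN -> prefix_len=2
Fragment 4: offset=2 data="yhr" -> buffer=fIyhrIBVONN -> prefix_len=11

Answer: 2 2 2 11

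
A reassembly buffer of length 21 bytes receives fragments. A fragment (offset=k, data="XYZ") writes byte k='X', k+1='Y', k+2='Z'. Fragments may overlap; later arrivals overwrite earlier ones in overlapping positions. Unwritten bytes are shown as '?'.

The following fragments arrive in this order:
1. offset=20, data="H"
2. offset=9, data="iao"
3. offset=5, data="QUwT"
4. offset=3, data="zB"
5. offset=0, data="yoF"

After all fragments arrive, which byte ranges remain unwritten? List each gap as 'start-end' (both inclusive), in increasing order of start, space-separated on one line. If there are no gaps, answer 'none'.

Answer: 12-19

Derivation:
Fragment 1: offset=20 len=1
Fragment 2: offset=9 len=3
Fragment 3: offset=5 len=4
Fragment 4: offset=3 len=2
Fragment 5: offset=0 len=3
Gaps: 12-19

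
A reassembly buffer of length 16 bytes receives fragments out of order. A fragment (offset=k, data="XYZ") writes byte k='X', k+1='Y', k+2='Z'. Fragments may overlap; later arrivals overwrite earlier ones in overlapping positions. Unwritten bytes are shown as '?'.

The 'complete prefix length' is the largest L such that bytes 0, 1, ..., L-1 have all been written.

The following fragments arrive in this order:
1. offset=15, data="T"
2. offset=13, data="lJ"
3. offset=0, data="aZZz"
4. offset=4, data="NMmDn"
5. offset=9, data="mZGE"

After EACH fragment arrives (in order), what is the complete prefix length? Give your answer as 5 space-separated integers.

Answer: 0 0 4 9 16

Derivation:
Fragment 1: offset=15 data="T" -> buffer=???????????????T -> prefix_len=0
Fragment 2: offset=13 data="lJ" -> buffer=?????????????lJT -> prefix_len=0
Fragment 3: offset=0 data="aZZz" -> buffer=aZZz?????????lJT -> prefix_len=4
Fragment 4: offset=4 data="NMmDn" -> buffer=aZZzNMmDn????lJT -> prefix_len=9
Fragment 5: offset=9 data="mZGE" -> buffer=aZZzNMmDnmZGElJT -> prefix_len=16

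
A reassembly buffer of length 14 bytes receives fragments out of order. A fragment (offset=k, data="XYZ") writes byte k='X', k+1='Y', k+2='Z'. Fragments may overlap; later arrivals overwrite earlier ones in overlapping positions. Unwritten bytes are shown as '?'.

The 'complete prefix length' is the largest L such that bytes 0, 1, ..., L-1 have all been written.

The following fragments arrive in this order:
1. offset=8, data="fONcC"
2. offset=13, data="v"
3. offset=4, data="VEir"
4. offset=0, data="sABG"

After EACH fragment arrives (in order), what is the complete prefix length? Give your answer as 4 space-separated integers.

Answer: 0 0 0 14

Derivation:
Fragment 1: offset=8 data="fONcC" -> buffer=????????fONcC? -> prefix_len=0
Fragment 2: offset=13 data="v" -> buffer=????????fONcCv -> prefix_len=0
Fragment 3: offset=4 data="VEir" -> buffer=????VEirfONcCv -> prefix_len=0
Fragment 4: offset=0 data="sABG" -> buffer=sABGVEirfONcCv -> prefix_len=14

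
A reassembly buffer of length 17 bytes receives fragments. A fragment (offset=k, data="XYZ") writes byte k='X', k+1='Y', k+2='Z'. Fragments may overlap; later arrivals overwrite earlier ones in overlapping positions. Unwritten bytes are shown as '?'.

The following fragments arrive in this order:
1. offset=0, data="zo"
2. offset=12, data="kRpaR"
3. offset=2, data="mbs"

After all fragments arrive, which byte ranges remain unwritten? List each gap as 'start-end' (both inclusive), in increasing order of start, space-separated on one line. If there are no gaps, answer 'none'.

Fragment 1: offset=0 len=2
Fragment 2: offset=12 len=5
Fragment 3: offset=2 len=3
Gaps: 5-11

Answer: 5-11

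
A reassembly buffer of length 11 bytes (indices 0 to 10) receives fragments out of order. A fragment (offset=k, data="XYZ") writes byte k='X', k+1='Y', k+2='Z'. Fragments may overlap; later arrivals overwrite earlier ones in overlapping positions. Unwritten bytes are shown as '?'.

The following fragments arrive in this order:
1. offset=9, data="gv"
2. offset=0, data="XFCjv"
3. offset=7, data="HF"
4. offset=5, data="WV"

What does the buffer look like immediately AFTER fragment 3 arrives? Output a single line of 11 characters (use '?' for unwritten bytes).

Fragment 1: offset=9 data="gv" -> buffer=?????????gv
Fragment 2: offset=0 data="XFCjv" -> buffer=XFCjv????gv
Fragment 3: offset=7 data="HF" -> buffer=XFCjv??HFgv

Answer: XFCjv??HFgv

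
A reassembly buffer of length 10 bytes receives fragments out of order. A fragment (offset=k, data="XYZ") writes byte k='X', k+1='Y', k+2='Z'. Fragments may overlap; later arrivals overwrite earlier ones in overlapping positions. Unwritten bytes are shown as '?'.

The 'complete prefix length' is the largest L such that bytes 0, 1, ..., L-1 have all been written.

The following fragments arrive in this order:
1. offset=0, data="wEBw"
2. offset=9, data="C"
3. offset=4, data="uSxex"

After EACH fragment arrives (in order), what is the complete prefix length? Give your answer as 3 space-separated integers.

Fragment 1: offset=0 data="wEBw" -> buffer=wEBw?????? -> prefix_len=4
Fragment 2: offset=9 data="C" -> buffer=wEBw?????C -> prefix_len=4
Fragment 3: offset=4 data="uSxex" -> buffer=wEBwuSxexC -> prefix_len=10

Answer: 4 4 10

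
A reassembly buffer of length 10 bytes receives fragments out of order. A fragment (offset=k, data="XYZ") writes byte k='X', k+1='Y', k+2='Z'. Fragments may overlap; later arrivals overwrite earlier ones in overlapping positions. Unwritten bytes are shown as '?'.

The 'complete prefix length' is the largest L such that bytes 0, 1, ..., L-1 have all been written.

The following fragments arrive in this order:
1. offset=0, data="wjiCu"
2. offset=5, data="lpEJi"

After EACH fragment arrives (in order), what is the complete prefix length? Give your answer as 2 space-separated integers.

Fragment 1: offset=0 data="wjiCu" -> buffer=wjiCu????? -> prefix_len=5
Fragment 2: offset=5 data="lpEJi" -> buffer=wjiCulpEJi -> prefix_len=10

Answer: 5 10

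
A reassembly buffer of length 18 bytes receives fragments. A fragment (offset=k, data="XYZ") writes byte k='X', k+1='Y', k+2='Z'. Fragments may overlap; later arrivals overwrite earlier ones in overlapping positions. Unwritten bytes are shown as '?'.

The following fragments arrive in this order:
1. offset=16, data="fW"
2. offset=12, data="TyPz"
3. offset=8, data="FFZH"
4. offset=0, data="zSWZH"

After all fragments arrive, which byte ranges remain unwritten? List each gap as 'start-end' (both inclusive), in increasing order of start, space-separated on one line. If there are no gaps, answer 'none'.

Fragment 1: offset=16 len=2
Fragment 2: offset=12 len=4
Fragment 3: offset=8 len=4
Fragment 4: offset=0 len=5
Gaps: 5-7

Answer: 5-7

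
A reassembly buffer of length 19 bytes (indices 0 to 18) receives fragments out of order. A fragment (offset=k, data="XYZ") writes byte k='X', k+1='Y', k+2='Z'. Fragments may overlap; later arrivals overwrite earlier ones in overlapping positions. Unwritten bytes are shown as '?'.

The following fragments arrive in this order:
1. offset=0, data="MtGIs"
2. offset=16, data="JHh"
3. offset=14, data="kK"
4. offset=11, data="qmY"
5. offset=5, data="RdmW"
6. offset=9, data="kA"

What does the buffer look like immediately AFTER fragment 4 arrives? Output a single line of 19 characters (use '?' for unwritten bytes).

Answer: MtGIs??????qmYkKJHh

Derivation:
Fragment 1: offset=0 data="MtGIs" -> buffer=MtGIs??????????????
Fragment 2: offset=16 data="JHh" -> buffer=MtGIs???????????JHh
Fragment 3: offset=14 data="kK" -> buffer=MtGIs?????????kKJHh
Fragment 4: offset=11 data="qmY" -> buffer=MtGIs??????qmYkKJHh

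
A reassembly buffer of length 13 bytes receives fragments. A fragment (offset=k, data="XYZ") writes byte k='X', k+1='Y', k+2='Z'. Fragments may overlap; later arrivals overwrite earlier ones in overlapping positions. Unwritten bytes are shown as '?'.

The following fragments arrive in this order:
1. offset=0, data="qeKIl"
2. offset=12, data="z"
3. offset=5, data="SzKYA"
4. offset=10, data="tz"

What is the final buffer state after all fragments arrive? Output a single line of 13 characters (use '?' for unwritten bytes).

Answer: qeKIlSzKYAtzz

Derivation:
Fragment 1: offset=0 data="qeKIl" -> buffer=qeKIl????????
Fragment 2: offset=12 data="z" -> buffer=qeKIl???????z
Fragment 3: offset=5 data="SzKYA" -> buffer=qeKIlSzKYA??z
Fragment 4: offset=10 data="tz" -> buffer=qeKIlSzKYAtzz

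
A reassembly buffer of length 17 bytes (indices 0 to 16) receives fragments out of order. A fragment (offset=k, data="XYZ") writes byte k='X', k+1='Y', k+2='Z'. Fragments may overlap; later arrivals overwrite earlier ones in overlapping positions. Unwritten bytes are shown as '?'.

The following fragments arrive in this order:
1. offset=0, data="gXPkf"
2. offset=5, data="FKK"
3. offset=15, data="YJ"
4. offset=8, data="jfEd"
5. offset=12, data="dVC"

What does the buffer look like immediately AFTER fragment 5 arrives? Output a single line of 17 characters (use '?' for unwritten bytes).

Fragment 1: offset=0 data="gXPkf" -> buffer=gXPkf????????????
Fragment 2: offset=5 data="FKK" -> buffer=gXPkfFKK?????????
Fragment 3: offset=15 data="YJ" -> buffer=gXPkfFKK???????YJ
Fragment 4: offset=8 data="jfEd" -> buffer=gXPkfFKKjfEd???YJ
Fragment 5: offset=12 data="dVC" -> buffer=gXPkfFKKjfEddVCYJ

Answer: gXPkfFKKjfEddVCYJ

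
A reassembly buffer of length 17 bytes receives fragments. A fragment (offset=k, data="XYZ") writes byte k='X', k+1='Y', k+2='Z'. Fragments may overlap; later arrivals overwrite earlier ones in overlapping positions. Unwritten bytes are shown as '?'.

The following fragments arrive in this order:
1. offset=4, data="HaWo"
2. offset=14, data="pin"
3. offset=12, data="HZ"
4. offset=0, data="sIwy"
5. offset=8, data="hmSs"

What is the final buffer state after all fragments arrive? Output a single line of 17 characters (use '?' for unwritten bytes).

Answer: sIwyHaWohmSsHZpin

Derivation:
Fragment 1: offset=4 data="HaWo" -> buffer=????HaWo?????????
Fragment 2: offset=14 data="pin" -> buffer=????HaWo??????pin
Fragment 3: offset=12 data="HZ" -> buffer=????HaWo????HZpin
Fragment 4: offset=0 data="sIwy" -> buffer=sIwyHaWo????HZpin
Fragment 5: offset=8 data="hmSs" -> buffer=sIwyHaWohmSsHZpin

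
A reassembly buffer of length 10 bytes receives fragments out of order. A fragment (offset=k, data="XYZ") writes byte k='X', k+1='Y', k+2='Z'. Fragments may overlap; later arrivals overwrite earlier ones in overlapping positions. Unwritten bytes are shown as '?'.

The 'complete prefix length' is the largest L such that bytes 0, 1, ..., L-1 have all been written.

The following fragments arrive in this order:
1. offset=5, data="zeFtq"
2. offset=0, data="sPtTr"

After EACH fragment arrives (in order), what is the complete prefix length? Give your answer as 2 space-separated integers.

Fragment 1: offset=5 data="zeFtq" -> buffer=?????zeFtq -> prefix_len=0
Fragment 2: offset=0 data="sPtTr" -> buffer=sPtTrzeFtq -> prefix_len=10

Answer: 0 10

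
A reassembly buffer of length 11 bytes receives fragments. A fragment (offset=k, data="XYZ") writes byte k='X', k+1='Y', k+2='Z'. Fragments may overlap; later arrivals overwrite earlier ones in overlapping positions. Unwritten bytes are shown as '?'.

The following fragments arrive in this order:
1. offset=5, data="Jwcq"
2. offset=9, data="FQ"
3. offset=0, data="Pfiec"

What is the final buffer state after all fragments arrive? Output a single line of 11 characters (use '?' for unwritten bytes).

Fragment 1: offset=5 data="Jwcq" -> buffer=?????Jwcq??
Fragment 2: offset=9 data="FQ" -> buffer=?????JwcqFQ
Fragment 3: offset=0 data="Pfiec" -> buffer=PfiecJwcqFQ

Answer: PfiecJwcqFQ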